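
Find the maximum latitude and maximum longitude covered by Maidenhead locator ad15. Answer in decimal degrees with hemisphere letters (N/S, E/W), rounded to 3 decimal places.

Field A=0, D=3: +0·20° lon, +3·10° lat → SW at lon -180°, lat -60°.
Square 1, 5: +1·2° lon, +5·1° lat → SW at lon -178°, lat -55°.
Cell spans 2° lon × 1° lat. NE corner is SW corner plus one full cell.
latitude 54.000° S, longitude 176.000° W.

54.000° S, 176.000° W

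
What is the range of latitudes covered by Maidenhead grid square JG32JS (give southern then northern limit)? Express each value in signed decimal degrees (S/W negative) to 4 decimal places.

-27.2500, -27.2083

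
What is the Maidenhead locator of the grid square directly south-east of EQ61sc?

Longitude subsquare s = 18; +1 → 19 = t.
Latitude subsquare c = 2; −1 → 1 = b.

EQ61tb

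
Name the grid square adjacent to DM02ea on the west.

DM02da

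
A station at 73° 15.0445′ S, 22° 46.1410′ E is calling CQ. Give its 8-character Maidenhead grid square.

KB16jr29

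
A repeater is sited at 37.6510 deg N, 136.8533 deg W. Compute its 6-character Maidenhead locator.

CM17np

Add 180° to longitude and 90° to latitude: 43.1467, 127.6510.
Field: lon ⌊43.1467/20⌋ = 2 → C; lat ⌊127.6510/10⌋ = 12 → M.
Square: lon ⌊3.1467/2⌋ = 1; lat ⌊7.6510/1⌋ = 7.
Subsquare: lon ⌊1.1467/0.0833333⌋ = 13 → n; lat ⌊0.6510/0.0416667⌋ = 15 → p.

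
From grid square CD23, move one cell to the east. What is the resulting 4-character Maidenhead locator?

CD33

Longitude square 2; +1 → 3.
The latitude characters are unchanged.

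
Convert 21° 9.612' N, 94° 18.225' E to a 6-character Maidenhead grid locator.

Shift to the Maidenhead origin (180°W, 90°S): lon 274.3037, lat 111.1602.
Field: 274.3037/20 → 13 → N, 111.1602/10 → 11 → L; chars NL.
Square: 14.3037/2 → 7, 1.1602/1 → 1; chars 71.
Subsquare: 0.3037/0.0833333 → 3 → d, 0.1602/0.0416667 → 3 → d; chars dd.

NL71dd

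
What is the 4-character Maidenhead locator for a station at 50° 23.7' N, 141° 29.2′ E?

QO00

Shift to the Maidenhead origin (180°W, 90°S): lon 321.49, lat 140.40.
Field (20°×10°, letters A–R): lon ⌊321.49/20⌋ = 16 → Q; lat ⌊140.40/10⌋ = 14 → O.
Square (2°×1°, digits 0–9): lon ⌊1.49/2⌋ = 0; lat ⌊0.40/1⌋ = 0.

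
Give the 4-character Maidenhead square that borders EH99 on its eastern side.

FH09

Longitude square 9; +1 → 10, wraps to 0, carry into field.
Longitude field E = 4; +1 → 5 = F.
The latitude characters are unchanged.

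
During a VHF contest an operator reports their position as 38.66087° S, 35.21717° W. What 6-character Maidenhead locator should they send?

Offset from 180°W / 90°S: lon 144.7828°, lat 51.3391°.
Field: lon ⌊144.7828/20⌋ = 7 → H; lat ⌊51.3391/10⌋ = 5 → F.
Square: lon ⌊4.7828/2⌋ = 2; lat ⌊1.3391/1⌋ = 1.
Subsquare: lon ⌊0.7828/0.0833333⌋ = 9 → j; lat ⌊0.3391/0.0416667⌋ = 8 → i.

HF21ji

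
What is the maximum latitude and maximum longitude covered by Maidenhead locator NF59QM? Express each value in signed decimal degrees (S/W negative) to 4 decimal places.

-30.4583, 91.4167

Field N=13, F=5: +13·20° lon, +5·10° lat → SW at lon 80°, lat -40°.
Square 5, 9: +5·2° lon, +9·1° lat → SW at lon 90°, lat -31°.
Subsquare q=16, m=12: +16·0.0833333° lon, +12·0.0416667° lat → SW at lon 91.3333°, lat -30.5°.
Cell spans 0.0833333° lon × 0.0416667° lat. NE corner is SW corner plus one full cell.
latitude -30.4583, longitude 91.4167.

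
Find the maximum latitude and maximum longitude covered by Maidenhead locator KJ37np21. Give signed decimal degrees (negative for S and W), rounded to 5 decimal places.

7.63333, 27.10833

Field K=10, J=9: +10·20° lon, +9·10° lat → SW at lon 20°, lat 0°.
Square 3, 7: +3·2° lon, +7·1° lat → SW at lon 26°, lat 7°.
Subsquare n=13, p=15: +13·0.0833333° lon, +15·0.0416667° lat → SW at lon 27.0833°, lat 7.625°.
Extended square 2, 1: +2·0.00833333° lon, +1·0.00416667° lat → SW at lon 27.1°, lat 7.62917°.
Cell spans 0.00833333° lon × 0.00416667° lat. NE corner is SW corner plus one full cell.
latitude 7.63333, longitude 27.10833.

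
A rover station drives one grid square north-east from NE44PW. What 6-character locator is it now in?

NE44qx

Longitude subsquare p = 15; +1 → 16 = q.
Latitude subsquare w = 22; +1 → 23 = x.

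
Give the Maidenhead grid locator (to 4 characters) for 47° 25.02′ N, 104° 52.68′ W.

DN77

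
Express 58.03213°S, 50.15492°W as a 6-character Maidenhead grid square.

Add 180° to longitude and 90° to latitude: 129.8451, 31.9679.
Field: 129.8451/20 → 6 → G, 31.9679/10 → 3 → D; chars GD.
Square: 9.8451/2 → 4, 1.9679/1 → 1; chars 41.
Subsquare: 1.8451/0.0833333 → 22 → w, 0.9679/0.0416667 → 23 → x; chars wx.

GD41wx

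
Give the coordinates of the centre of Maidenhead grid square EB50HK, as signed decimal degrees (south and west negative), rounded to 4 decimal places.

Field E=4, B=1: +4·20° lon, +1·10° lat → SW at lon -100°, lat -80°.
Square 5, 0: +5·2° lon, +0·1° lat → SW at lon -90°, lat -80°.
Subsquare h=7, k=10: +7·0.0833333° lon, +10·0.0416667° lat → SW at lon -89.4167°, lat -79.5833°.
Cell spans 0.0833333° lon × 0.0416667° lat. Centre is SW corner plus half of each.
latitude -79.5625, longitude -89.3750.

-79.5625, -89.3750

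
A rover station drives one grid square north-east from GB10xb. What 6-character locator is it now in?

Longitude subsquare x = 23; +1 → 24, wraps to 0 = a, carry into square.
Longitude square 1; +1 → 2.
Latitude subsquare b = 1; +1 → 2 = c.

GB20ac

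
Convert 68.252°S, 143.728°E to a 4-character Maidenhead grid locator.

QC11

Offset from 180°W / 90°S: lon 323.73°, lat 21.75°.
Field: lon ⌊323.73/20⌋ = 16 → Q; lat ⌊21.75/10⌋ = 2 → C.
Square: lon ⌊3.73/2⌋ = 1; lat ⌊1.75/1⌋ = 1.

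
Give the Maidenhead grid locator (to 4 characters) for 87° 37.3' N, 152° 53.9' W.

BR37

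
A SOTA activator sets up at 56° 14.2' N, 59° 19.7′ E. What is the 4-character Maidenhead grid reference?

LO96

Add 180° to longitude and 90° to latitude: 239.33, 146.24.
Field: lon ⌊239.33/20⌋ = 11 → L; lat ⌊146.24/10⌋ = 14 → O.
Square: lon ⌊19.33/2⌋ = 9; lat ⌊6.24/1⌋ = 6.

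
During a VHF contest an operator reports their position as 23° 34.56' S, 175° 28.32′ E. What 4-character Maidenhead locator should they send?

Shift to the Maidenhead origin (180°W, 90°S): lon 355.47, lat 66.42.
Field: 355.47/20 → 17 → R, 66.42/10 → 6 → G; chars RG.
Square: 15.47/2 → 7, 6.42/1 → 6; chars 76.

RG76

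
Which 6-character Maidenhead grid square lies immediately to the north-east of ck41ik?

CK41jl

Longitude subsquare i = 8; +1 → 9 = j.
Latitude subsquare k = 10; +1 → 11 = l.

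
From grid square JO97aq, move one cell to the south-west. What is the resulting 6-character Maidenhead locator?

JO87xp

Longitude subsquare a = 0; −1 → -1, wraps to 23 = x, carry into square.
Longitude square 9; −1 → 8.
Latitude subsquare q = 16; −1 → 15 = p.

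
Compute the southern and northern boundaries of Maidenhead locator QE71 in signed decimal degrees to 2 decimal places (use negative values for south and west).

Field Q=16, E=4: +16·20° lon, +4·10° lat → SW at lon 140°, lat -50°.
Square 7, 1: +7·2° lon, +1·1° lat → SW at lon 154°, lat -49°.
Cell spans 2° lon × 1° lat.
south -49.00, north -48.00.

-49.00, -48.00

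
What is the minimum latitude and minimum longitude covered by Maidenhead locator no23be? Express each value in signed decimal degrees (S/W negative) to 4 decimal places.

Field N=13, O=14: +13·20° lon, +14·10° lat → SW at lon 80°, lat 50°.
Square 2, 3: +2·2° lon, +3·1° lat → SW at lon 84°, lat 53°.
Subsquare b=1, e=4: +1·0.0833333° lon, +4·0.0416667° lat → SW at lon 84.0833°, lat 53.1667°.
latitude 53.1667, longitude 84.0833.

53.1667, 84.0833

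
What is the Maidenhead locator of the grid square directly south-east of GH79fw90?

GH79gv09

Longitude extended square 9; +1 → 10, wraps to 0, carry into subsquare.
Longitude subsquare f = 5; +1 → 6 = g.
Latitude extended square 0; −1 → -1, wraps to 9, carry into subsquare.
Latitude subsquare w = 22; −1 → 21 = v.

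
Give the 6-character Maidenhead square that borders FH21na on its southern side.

FH20nx

Latitude subsquare a = 0; −1 → -1, wraps to 23 = x, carry into square.
Latitude square 1; −1 → 0.
The longitude characters are unchanged.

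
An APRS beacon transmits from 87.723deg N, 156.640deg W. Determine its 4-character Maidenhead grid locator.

BR17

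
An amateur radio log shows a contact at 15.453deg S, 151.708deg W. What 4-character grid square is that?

BH44

Add 180° to longitude and 90° to latitude: 28.29, 74.55.
Field: lon ⌊28.29/20⌋ = 1 → B; lat ⌊74.55/10⌋ = 7 → H.
Square: lon ⌊8.29/2⌋ = 4; lat ⌊4.55/1⌋ = 4.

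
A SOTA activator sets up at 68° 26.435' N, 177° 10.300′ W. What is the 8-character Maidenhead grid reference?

Offset from 180°W / 90°S: lon 2.82833°, lat 158.44058°.
Field (20°×10°, letters A–R): lon ⌊2.82833/20⌋ = 0 → A; lat ⌊158.44058/10⌋ = 15 → P.
Square (2°×1°, digits 0–9): lon ⌊2.82833/2⌋ = 1; lat ⌊8.44058/1⌋ = 8.
Subsquare (5′×2.5′, letters a–x): lon ⌊0.82833/0.0833333⌋ = 9 → j; lat ⌊0.44058/0.0416667⌋ = 10 → k.
Extended square (30″×15″, digits 0–9): lon ⌊0.07833/0.00833333⌋ = 9; lat ⌊0.02392/0.00416667⌋ = 5.

AP18jk95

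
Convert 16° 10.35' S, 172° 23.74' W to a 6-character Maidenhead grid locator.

AH33tt

Add 180° to longitude and 90° to latitude: 7.6043, 73.8275.
Field (20°×10°, letters A–R): 7.6043/20 → 0 → A, 73.8275/10 → 7 → H; chars AH.
Square (2°×1°, digits 0–9): 7.6043/2 → 3, 3.8275/1 → 3; chars 33.
Subsquare (5′×2.5′, letters a–x): 1.6043/0.0833333 → 19 → t, 0.8275/0.0416667 → 19 → t; chars tt.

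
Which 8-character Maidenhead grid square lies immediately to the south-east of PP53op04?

PP53op13

Longitude extended square 0; +1 → 1.
Latitude extended square 4; −1 → 3.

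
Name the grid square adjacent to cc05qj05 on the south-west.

Longitude extended square 0; −1 → -1, wraps to 9, carry into subsquare.
Longitude subsquare q = 16; −1 → 15 = p.
Latitude extended square 5; −1 → 4.

CC05pj94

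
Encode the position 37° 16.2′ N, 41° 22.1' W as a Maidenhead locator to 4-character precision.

Add 180° to longitude and 90° to latitude: 138.63, 127.27.
Field (20°×10°, letters A–R): 138.63/20 → 6 → G, 127.27/10 → 12 → M; chars GM.
Square (2°×1°, digits 0–9): 18.63/2 → 9, 7.27/1 → 7; chars 97.

GM97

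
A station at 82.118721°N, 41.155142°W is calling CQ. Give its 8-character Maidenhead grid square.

GR92kc18

Add 180° to longitude and 90° to latitude: 138.84486, 172.11872.
Field: 138.84486/20 → 6 → G, 172.11872/10 → 17 → R; chars GR.
Square: 18.84486/2 → 9, 2.11872/1 → 2; chars 92.
Subsquare: 0.84486/0.0833333 → 10 → k, 0.11872/0.0416667 → 2 → c; chars kc.
Extended square: 0.01152/0.00833333 → 1, 0.03539/0.00416667 → 8; chars 18.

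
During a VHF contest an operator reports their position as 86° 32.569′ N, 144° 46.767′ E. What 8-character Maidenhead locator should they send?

Shift to the Maidenhead origin (180°W, 90°S): lon 324.77945, lat 176.54282.
Field: lon ⌊324.77945/20⌋ = 16 → Q; lat ⌊176.54282/10⌋ = 17 → R.
Square: lon ⌊4.77945/2⌋ = 2; lat ⌊6.54282/1⌋ = 6.
Subsquare: lon ⌊0.77945/0.0833333⌋ = 9 → j; lat ⌊0.54282/0.0416667⌋ = 13 → n.
Extended square: lon ⌊0.02945/0.00833333⌋ = 3; lat ⌊0.00115/0.00416667⌋ = 0.

QR26jn30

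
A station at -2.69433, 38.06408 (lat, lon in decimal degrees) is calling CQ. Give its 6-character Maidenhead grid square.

KI97ah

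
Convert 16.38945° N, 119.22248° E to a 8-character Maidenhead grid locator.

Offset from 180°W / 90°S: lon 299.22248°, lat 106.38945°.
Field: 299.22248/20 → 14 → O, 106.38945/10 → 10 → K; chars OK.
Square: 19.22248/2 → 9, 6.38945/1 → 6; chars 96.
Subsquare: 1.22248/0.0833333 → 14 → o, 0.38945/0.0416667 → 9 → j; chars oj.
Extended square: 0.05581/0.00833333 → 6, 0.01445/0.00416667 → 3; chars 63.

OK96oj63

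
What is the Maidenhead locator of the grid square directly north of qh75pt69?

Latitude extended square 9; +1 → 10, wraps to 0, carry into subsquare.
Latitude subsquare t = 19; +1 → 20 = u.
The longitude characters are unchanged.

QH75pu60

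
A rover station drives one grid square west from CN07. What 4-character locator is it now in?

BN97

Longitude square 0; −1 → -1, wraps to 9, carry into field.
Longitude field C = 2; −1 → 1 = B.
The latitude characters are unchanged.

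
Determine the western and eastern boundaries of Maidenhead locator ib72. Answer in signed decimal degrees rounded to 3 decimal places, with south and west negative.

Field I=8, B=1: +8·20° lon, +1·10° lat → SW at lon -20°, lat -80°.
Square 7, 2: +7·2° lon, +2·1° lat → SW at lon -6°, lat -78°.
Cell spans 2° lon × 1° lat.
west -6.000, east -4.000.

-6.000, -4.000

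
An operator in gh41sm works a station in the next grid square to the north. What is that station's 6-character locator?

GH41sn

Latitude subsquare m = 12; +1 → 13 = n.
The longitude characters are unchanged.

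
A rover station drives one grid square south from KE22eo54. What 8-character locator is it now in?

KE22eo53

Latitude extended square 4; −1 → 3.
The longitude characters are unchanged.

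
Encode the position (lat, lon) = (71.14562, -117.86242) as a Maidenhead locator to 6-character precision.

DQ11bd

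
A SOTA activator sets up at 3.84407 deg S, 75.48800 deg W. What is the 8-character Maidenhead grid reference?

Offset from 180°W / 90°S: lon 104.51200°, lat 86.15593°.
Field: lon ⌊104.51200/20⌋ = 5 → F; lat ⌊86.15593/10⌋ = 8 → I.
Square: lon ⌊4.51200/2⌋ = 2; lat ⌊6.15593/1⌋ = 6.
Subsquare: lon ⌊0.51200/0.0833333⌋ = 6 → g; lat ⌊0.15593/0.0416667⌋ = 3 → d.
Extended square: lon ⌊0.01200/0.00833333⌋ = 1; lat ⌊0.03093/0.00416667⌋ = 7.

FI26gd17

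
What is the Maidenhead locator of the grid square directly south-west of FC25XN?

Longitude subsquare x = 23; −1 → 22 = w.
Latitude subsquare n = 13; −1 → 12 = m.

FC25wm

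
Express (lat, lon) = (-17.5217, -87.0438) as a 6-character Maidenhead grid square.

Shift to the Maidenhead origin (180°W, 90°S): lon 92.9562, lat 72.4783.
Field: lon ⌊92.9562/20⌋ = 4 → E; lat ⌊72.4783/10⌋ = 7 → H.
Square: lon ⌊12.9562/2⌋ = 6; lat ⌊2.4783/1⌋ = 2.
Subsquare: lon ⌊0.9562/0.0833333⌋ = 11 → l; lat ⌊0.4783/0.0416667⌋ = 11 → l.

EH62ll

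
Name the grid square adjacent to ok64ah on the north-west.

Longitude subsquare a = 0; −1 → -1, wraps to 23 = x, carry into square.
Longitude square 6; −1 → 5.
Latitude subsquare h = 7; +1 → 8 = i.

OK54xi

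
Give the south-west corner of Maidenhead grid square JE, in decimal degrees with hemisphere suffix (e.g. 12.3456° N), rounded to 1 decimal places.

Field J=9, E=4: +9·20° lon, +4·10° lat → SW at lon 0°, lat -50°.
latitude 50.0° S, longitude 0.0° E.

50.0° S, 0.0° E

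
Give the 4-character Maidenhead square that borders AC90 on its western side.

Longitude square 9; −1 → 8.
The latitude characters are unchanged.

AC80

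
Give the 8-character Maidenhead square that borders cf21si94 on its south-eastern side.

Longitude extended square 9; +1 → 10, wraps to 0, carry into subsquare.
Longitude subsquare s = 18; +1 → 19 = t.
Latitude extended square 4; −1 → 3.

CF21ti03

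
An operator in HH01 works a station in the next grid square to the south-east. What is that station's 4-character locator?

Longitude square 0; +1 → 1.
Latitude square 1; −1 → 0.

HH10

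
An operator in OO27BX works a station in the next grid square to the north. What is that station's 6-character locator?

Latitude subsquare x = 23; +1 → 24, wraps to 0 = a, carry into square.
Latitude square 7; +1 → 8.
The longitude characters are unchanged.

OO28ba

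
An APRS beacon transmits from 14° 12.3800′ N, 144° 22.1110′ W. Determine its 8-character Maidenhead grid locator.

Add 180° to longitude and 90° to latitude: 35.63148, 104.20633.
Field: lon ⌊35.63148/20⌋ = 1 → B; lat ⌊104.20633/10⌋ = 10 → K.
Square: lon ⌊15.63148/2⌋ = 7; lat ⌊4.20633/1⌋ = 4.
Subsquare: lon ⌊1.63148/0.0833333⌋ = 19 → t; lat ⌊0.20633/0.0416667⌋ = 4 → e.
Extended square: lon ⌊0.04815/0.00833333⌋ = 5; lat ⌊0.03967/0.00416667⌋ = 9.

BK74te59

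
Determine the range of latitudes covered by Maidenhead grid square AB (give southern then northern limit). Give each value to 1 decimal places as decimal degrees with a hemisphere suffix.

80.0° S, 70.0° S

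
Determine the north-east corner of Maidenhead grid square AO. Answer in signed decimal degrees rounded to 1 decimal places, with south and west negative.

Field A=0, O=14: +0·20° lon, +14·10° lat → SW at lon -180°, lat 50°.
Cell spans 20° lon × 10° lat. NE corner is SW corner plus one full cell.
latitude 60.0, longitude -160.0.

60.0, -160.0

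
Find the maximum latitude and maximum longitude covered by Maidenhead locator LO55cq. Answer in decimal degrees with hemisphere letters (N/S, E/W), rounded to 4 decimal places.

Field L=11, O=14: +11·20° lon, +14·10° lat → SW at lon 40°, lat 50°.
Square 5, 5: +5·2° lon, +5·1° lat → SW at lon 50°, lat 55°.
Subsquare c=2, q=16: +2·0.0833333° lon, +16·0.0416667° lat → SW at lon 50.1667°, lat 55.6667°.
Cell spans 0.0833333° lon × 0.0416667° lat. NE corner is SW corner plus one full cell.
latitude 55.7083° N, longitude 50.2500° E.

55.7083° N, 50.2500° E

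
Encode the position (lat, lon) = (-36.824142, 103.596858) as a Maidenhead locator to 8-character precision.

Offset from 180°W / 90°S: lon 283.59686°, lat 53.17586°.
Field (20°×10°, letters A–R): lon ⌊283.59686/20⌋ = 14 → O; lat ⌊53.17586/10⌋ = 5 → F.
Square (2°×1°, digits 0–9): lon ⌊3.59686/2⌋ = 1; lat ⌊3.17586/1⌋ = 3.
Subsquare (5′×2.5′, letters a–x): lon ⌊1.59686/0.0833333⌋ = 19 → t; lat ⌊0.17586/0.0416667⌋ = 4 → e.
Extended square (30″×15″, digits 0–9): lon ⌊0.01352/0.00833333⌋ = 1; lat ⌊0.00919/0.00416667⌋ = 2.

OF13te12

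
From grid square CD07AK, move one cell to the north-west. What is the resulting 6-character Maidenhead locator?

BD97xl

Longitude subsquare a = 0; −1 → -1, wraps to 23 = x, carry into square.
Longitude square 0; −1 → -1, wraps to 9, carry into field.
Longitude field C = 2; −1 → 1 = B.
Latitude subsquare k = 10; +1 → 11 = l.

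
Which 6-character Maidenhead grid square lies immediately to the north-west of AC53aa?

AC43xb

Longitude subsquare a = 0; −1 → -1, wraps to 23 = x, carry into square.
Longitude square 5; −1 → 4.
Latitude subsquare a = 0; +1 → 1 = b.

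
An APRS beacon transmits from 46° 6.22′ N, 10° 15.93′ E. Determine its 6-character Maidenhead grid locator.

JN56dc

Offset from 180°W / 90°S: lon 190.2655°, lat 136.1037°.
Field: 190.2655/20 → 9 → J, 136.1037/10 → 13 → N; chars JN.
Square: 10.2655/2 → 5, 6.1037/1 → 6; chars 56.
Subsquare: 0.2655/0.0833333 → 3 → d, 0.1037/0.0416667 → 2 → c; chars dc.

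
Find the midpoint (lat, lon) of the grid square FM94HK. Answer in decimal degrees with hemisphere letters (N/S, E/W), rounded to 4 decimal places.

34.4375° N, 61.3750° W

Field F=5, M=12: +5·20° lon, +12·10° lat → SW at lon -80°, lat 30°.
Square 9, 4: +9·2° lon, +4·1° lat → SW at lon -62°, lat 34°.
Subsquare h=7, k=10: +7·0.0833333° lon, +10·0.0416667° lat → SW at lon -61.4167°, lat 34.4167°.
Cell spans 0.0833333° lon × 0.0416667° lat. Centre is SW corner plus half of each.
latitude 34.4375° N, longitude 61.3750° W.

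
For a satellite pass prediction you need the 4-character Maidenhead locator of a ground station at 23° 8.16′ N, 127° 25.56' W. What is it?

CL63

Add 180° to longitude and 90° to latitude: 52.57, 113.14.
Field: lon ⌊52.57/20⌋ = 2 → C; lat ⌊113.14/10⌋ = 11 → L.
Square: lon ⌊12.57/2⌋ = 6; lat ⌊3.14/1⌋ = 3.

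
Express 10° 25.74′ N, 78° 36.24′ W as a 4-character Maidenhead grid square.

FK00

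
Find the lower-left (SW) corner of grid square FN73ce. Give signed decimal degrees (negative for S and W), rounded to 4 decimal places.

43.1667, -65.8333

Field F=5, N=13: +5·20° lon, +13·10° lat → SW at lon -80°, lat 40°.
Square 7, 3: +7·2° lon, +3·1° lat → SW at lon -66°, lat 43°.
Subsquare c=2, e=4: +2·0.0833333° lon, +4·0.0416667° lat → SW at lon -65.8333°, lat 43.1667°.
latitude 43.1667, longitude -65.8333.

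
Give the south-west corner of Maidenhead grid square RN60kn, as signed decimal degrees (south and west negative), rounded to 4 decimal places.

40.5417, 172.8333

Field R=17, N=13: +17·20° lon, +13·10° lat → SW at lon 160°, lat 40°.
Square 6, 0: +6·2° lon, +0·1° lat → SW at lon 172°, lat 40°.
Subsquare k=10, n=13: +10·0.0833333° lon, +13·0.0416667° lat → SW at lon 172.833°, lat 40.5417°.
latitude 40.5417, longitude 172.8333.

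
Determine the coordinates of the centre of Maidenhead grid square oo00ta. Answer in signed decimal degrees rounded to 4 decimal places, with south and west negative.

50.0208, 101.6250

Field O=14, O=14: +14·20° lon, +14·10° lat → SW at lon 100°, lat 50°.
Square 0, 0: +0·2° lon, +0·1° lat → SW at lon 100°, lat 50°.
Subsquare t=19, a=0: +19·0.0833333° lon, +0·0.0416667° lat → SW at lon 101.583°, lat 50°.
Cell spans 0.0833333° lon × 0.0416667° lat. Centre is SW corner plus half of each.
latitude 50.0208, longitude 101.6250.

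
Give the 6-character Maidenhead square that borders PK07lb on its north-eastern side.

PK07mc

Longitude subsquare l = 11; +1 → 12 = m.
Latitude subsquare b = 1; +1 → 2 = c.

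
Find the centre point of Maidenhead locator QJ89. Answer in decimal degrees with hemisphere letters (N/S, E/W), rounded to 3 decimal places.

9.500° N, 157.000° E

Field Q=16, J=9: +16·20° lon, +9·10° lat → SW at lon 140°, lat 0°.
Square 8, 9: +8·2° lon, +9·1° lat → SW at lon 156°, lat 9°.
Cell spans 2° lon × 1° lat. Centre is SW corner plus half of each.
latitude 9.500° N, longitude 157.000° E.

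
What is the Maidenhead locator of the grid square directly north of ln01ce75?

LN01ce76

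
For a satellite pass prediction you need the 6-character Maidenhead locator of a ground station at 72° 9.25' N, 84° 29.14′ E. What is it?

NQ22fd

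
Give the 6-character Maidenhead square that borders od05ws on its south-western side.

Longitude subsquare w = 22; −1 → 21 = v.
Latitude subsquare s = 18; −1 → 17 = r.

OD05vr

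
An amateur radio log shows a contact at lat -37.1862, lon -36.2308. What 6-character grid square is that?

Offset from 180°W / 90°S: lon 143.7692°, lat 52.8138°.
Field: lon ⌊143.7692/20⌋ = 7 → H; lat ⌊52.8138/10⌋ = 5 → F.
Square: lon ⌊3.7692/2⌋ = 1; lat ⌊2.8138/1⌋ = 2.
Subsquare: lon ⌊1.7692/0.0833333⌋ = 21 → v; lat ⌊0.8138/0.0416667⌋ = 19 → t.

HF12vt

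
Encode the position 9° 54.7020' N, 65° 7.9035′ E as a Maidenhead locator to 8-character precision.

Add 180° to longitude and 90° to latitude: 245.13173, 99.91170.
Field: lon ⌊245.13173/20⌋ = 12 → M; lat ⌊99.91170/10⌋ = 9 → J.
Square: lon ⌊5.13173/2⌋ = 2; lat ⌊9.91170/1⌋ = 9.
Subsquare: lon ⌊1.13173/0.0833333⌋ = 13 → n; lat ⌊0.91170/0.0416667⌋ = 21 → v.
Extended square: lon ⌊0.04839/0.00833333⌋ = 5; lat ⌊0.03670/0.00416667⌋ = 8.

MJ29nv58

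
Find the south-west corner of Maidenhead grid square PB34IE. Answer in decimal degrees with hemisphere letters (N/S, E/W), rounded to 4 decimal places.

Field P=15, B=1: +15·20° lon, +1·10° lat → SW at lon 120°, lat -80°.
Square 3, 4: +3·2° lon, +4·1° lat → SW at lon 126°, lat -76°.
Subsquare i=8, e=4: +8·0.0833333° lon, +4·0.0416667° lat → SW at lon 126.667°, lat -75.8333°.
latitude 75.8333° S, longitude 126.6667° E.

75.8333° S, 126.6667° E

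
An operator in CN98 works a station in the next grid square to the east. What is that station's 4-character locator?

Longitude square 9; +1 → 10, wraps to 0, carry into field.
Longitude field C = 2; +1 → 3 = D.
The latitude characters are unchanged.

DN08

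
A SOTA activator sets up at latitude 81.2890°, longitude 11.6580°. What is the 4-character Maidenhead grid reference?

JR51

Add 180° to longitude and 90° to latitude: 191.66, 171.29.
Field (20°×10°, letters A–R): lon ⌊191.66/20⌋ = 9 → J; lat ⌊171.29/10⌋ = 17 → R.
Square (2°×1°, digits 0–9): lon ⌊11.66/2⌋ = 5; lat ⌊1.29/1⌋ = 1.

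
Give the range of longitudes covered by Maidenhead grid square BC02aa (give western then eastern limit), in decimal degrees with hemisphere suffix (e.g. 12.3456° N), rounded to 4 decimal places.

Field B=1, C=2: +1·20° lon, +2·10° lat → SW at lon -160°, lat -70°.
Square 0, 2: +0·2° lon, +2·1° lat → SW at lon -160°, lat -68°.
Subsquare a=0, a=0: +0·0.0833333° lon, +0·0.0416667° lat → SW at lon -160°, lat -68°.
Cell spans 0.0833333° lon × 0.0416667° lat.
west 160.0000° W, east 159.9167° W.

160.0000° W, 159.9167° W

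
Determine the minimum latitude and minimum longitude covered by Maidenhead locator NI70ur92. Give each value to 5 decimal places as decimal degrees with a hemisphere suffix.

9.28333° S, 95.74167° E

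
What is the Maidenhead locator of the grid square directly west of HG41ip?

Longitude subsquare i = 8; −1 → 7 = h.
The latitude characters are unchanged.

HG41hp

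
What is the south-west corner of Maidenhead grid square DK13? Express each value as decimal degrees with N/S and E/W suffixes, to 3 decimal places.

Field D=3, K=10: +3·20° lon, +10·10° lat → SW at lon -120°, lat 10°.
Square 1, 3: +1·2° lon, +3·1° lat → SW at lon -118°, lat 13°.
latitude 13.000° N, longitude 118.000° W.

13.000° N, 118.000° W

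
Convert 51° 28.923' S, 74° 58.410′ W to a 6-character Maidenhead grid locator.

FD28mm

Add 180° to longitude and 90° to latitude: 105.0265, 38.5179.
Field (20°×10°, letters A–R): lon ⌊105.0265/20⌋ = 5 → F; lat ⌊38.5179/10⌋ = 3 → D.
Square (2°×1°, digits 0–9): lon ⌊5.0265/2⌋ = 2; lat ⌊8.5179/1⌋ = 8.
Subsquare (5′×2.5′, letters a–x): lon ⌊1.0265/0.0833333⌋ = 12 → m; lat ⌊0.5179/0.0416667⌋ = 12 → m.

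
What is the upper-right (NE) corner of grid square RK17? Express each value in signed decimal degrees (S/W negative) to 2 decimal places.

Field R=17, K=10: +17·20° lon, +10·10° lat → SW at lon 160°, lat 10°.
Square 1, 7: +1·2° lon, +7·1° lat → SW at lon 162°, lat 17°.
Cell spans 2° lon × 1° lat. NE corner is SW corner plus one full cell.
latitude 18.00, longitude 164.00.

18.00, 164.00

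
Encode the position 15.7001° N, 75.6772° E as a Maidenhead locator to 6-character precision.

MK75uq

Offset from 180°W / 90°S: lon 255.6772°, lat 105.7001°.
Field: lon ⌊255.6772/20⌋ = 12 → M; lat ⌊105.7001/10⌋ = 10 → K.
Square: lon ⌊15.6772/2⌋ = 7; lat ⌊5.7001/1⌋ = 5.
Subsquare: lon ⌊1.6772/0.0833333⌋ = 20 → u; lat ⌊0.7001/0.0416667⌋ = 16 → q.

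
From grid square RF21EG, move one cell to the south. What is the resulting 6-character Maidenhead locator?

RF21ef

Latitude subsquare g = 6; −1 → 5 = f.
The longitude characters are unchanged.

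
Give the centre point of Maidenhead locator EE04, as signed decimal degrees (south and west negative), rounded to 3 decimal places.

Field E=4, E=4: +4·20° lon, +4·10° lat → SW at lon -100°, lat -50°.
Square 0, 4: +0·2° lon, +4·1° lat → SW at lon -100°, lat -46°.
Cell spans 2° lon × 1° lat. Centre is SW corner plus half of each.
latitude -45.500, longitude -99.000.

-45.500, -99.000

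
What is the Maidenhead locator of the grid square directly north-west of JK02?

IK93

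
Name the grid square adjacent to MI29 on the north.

MJ20

Latitude square 9; +1 → 10, wraps to 0, carry into field.
Latitude field I = 8; +1 → 9 = J.
The longitude characters are unchanged.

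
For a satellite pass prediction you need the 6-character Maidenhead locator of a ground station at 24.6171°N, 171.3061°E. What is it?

RL54po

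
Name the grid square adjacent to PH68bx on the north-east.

PH69ca

Longitude subsquare b = 1; +1 → 2 = c.
Latitude subsquare x = 23; +1 → 24, wraps to 0 = a, carry into square.
Latitude square 8; +1 → 9.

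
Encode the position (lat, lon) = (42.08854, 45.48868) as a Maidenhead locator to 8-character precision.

Add 180° to longitude and 90° to latitude: 225.48868, 132.08854.
Field (20°×10°, letters A–R): 225.48868/20 → 11 → L, 132.08854/10 → 13 → N; chars LN.
Square (2°×1°, digits 0–9): 5.48868/2 → 2, 2.08854/1 → 2; chars 22.
Subsquare (5′×2.5′, letters a–x): 1.48868/0.0833333 → 17 → r, 0.08854/0.0416667 → 2 → c; chars rc.
Extended square (30″×15″, digits 0–9): 0.07201/0.00833333 → 8, 0.00521/0.00416667 → 1; chars 81.

LN22rc81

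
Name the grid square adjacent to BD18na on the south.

BD17nx

Latitude subsquare a = 0; −1 → -1, wraps to 23 = x, carry into square.
Latitude square 8; −1 → 7.
The longitude characters are unchanged.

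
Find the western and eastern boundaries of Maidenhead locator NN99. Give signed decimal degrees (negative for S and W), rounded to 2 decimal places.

98.00, 100.00

Field N=13, N=13: +13·20° lon, +13·10° lat → SW at lon 80°, lat 40°.
Square 9, 9: +9·2° lon, +9·1° lat → SW at lon 98°, lat 49°.
Cell spans 2° lon × 1° lat.
west 98.00, east 100.00.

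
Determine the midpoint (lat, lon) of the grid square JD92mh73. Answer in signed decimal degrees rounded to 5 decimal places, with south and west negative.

Field J=9, D=3: +9·20° lon, +3·10° lat → SW at lon 0°, lat -60°.
Square 9, 2: +9·2° lon, +2·1° lat → SW at lon 18°, lat -58°.
Subsquare m=12, h=7: +12·0.0833333° lon, +7·0.0416667° lat → SW at lon 19°, lat -57.7083°.
Extended square 7, 3: +7·0.00833333° lon, +3·0.00416667° lat → SW at lon 19.0583°, lat -57.6958°.
Cell spans 0.00833333° lon × 0.00416667° lat. Centre is SW corner plus half of each.
latitude -57.69375, longitude 19.06250.

-57.69375, 19.06250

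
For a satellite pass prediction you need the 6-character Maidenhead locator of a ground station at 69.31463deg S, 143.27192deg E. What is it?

Offset from 180°W / 90°S: lon 323.2719°, lat 20.6854°.
Field: lon ⌊323.2719/20⌋ = 16 → Q; lat ⌊20.6854/10⌋ = 2 → C.
Square: lon ⌊3.2719/2⌋ = 1; lat ⌊0.6854/1⌋ = 0.
Subsquare: lon ⌊1.2719/0.0833333⌋ = 15 → p; lat ⌊0.6854/0.0416667⌋ = 16 → q.

QC10pq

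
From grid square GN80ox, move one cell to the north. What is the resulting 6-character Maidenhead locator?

GN81oa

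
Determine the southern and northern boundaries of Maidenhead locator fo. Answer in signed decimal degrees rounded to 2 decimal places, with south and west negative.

Field F=5, O=14: +5·20° lon, +14·10° lat → SW at lon -80°, lat 50°.
Cell spans 20° lon × 10° lat.
south 50.00, north 60.00.

50.00, 60.00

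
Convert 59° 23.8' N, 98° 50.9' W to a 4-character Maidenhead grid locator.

EO09

Add 180° to longitude and 90° to latitude: 81.15, 149.40.
Field: 81.15/20 → 4 → E, 149.40/10 → 14 → O; chars EO.
Square: 1.15/2 → 0, 9.40/1 → 9; chars 09.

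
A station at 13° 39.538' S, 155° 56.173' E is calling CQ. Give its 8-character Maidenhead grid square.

QH76xi21

Add 180° to longitude and 90° to latitude: 335.93622, 76.34103.
Field: 335.93622/20 → 16 → Q, 76.34103/10 → 7 → H; chars QH.
Square: 15.93622/2 → 7, 6.34103/1 → 6; chars 76.
Subsquare: 1.93622/0.0833333 → 23 → x, 0.34103/0.0416667 → 8 → i; chars xi.
Extended square: 0.01955/0.00833333 → 2, 0.00770/0.00416667 → 1; chars 21.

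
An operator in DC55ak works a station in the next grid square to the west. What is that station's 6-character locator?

DC45xk

Longitude subsquare a = 0; −1 → -1, wraps to 23 = x, carry into square.
Longitude square 5; −1 → 4.
The latitude characters are unchanged.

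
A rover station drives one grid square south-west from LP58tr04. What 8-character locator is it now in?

Longitude extended square 0; −1 → -1, wraps to 9, carry into subsquare.
Longitude subsquare t = 19; −1 → 18 = s.
Latitude extended square 4; −1 → 3.

LP58sr93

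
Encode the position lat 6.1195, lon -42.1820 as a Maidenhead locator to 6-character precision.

GJ86vc

Add 180° to longitude and 90° to latitude: 137.8180, 96.1195.
Field (20°×10°, letters A–R): lon ⌊137.8180/20⌋ = 6 → G; lat ⌊96.1195/10⌋ = 9 → J.
Square (2°×1°, digits 0–9): lon ⌊17.8180/2⌋ = 8; lat ⌊6.1195/1⌋ = 6.
Subsquare (5′×2.5′, letters a–x): lon ⌊1.8180/0.0833333⌋ = 21 → v; lat ⌊0.1195/0.0416667⌋ = 2 → c.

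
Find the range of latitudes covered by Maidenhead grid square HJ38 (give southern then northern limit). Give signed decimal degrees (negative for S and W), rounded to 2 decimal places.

Field H=7, J=9: +7·20° lon, +9·10° lat → SW at lon -40°, lat 0°.
Square 3, 8: +3·2° lon, +8·1° lat → SW at lon -34°, lat 8°.
Cell spans 2° lon × 1° lat.
south 8.00, north 9.00.

8.00, 9.00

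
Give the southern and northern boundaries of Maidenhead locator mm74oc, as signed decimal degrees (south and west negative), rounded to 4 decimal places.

Field M=12, M=12: +12·20° lon, +12·10° lat → SW at lon 60°, lat 30°.
Square 7, 4: +7·2° lon, +4·1° lat → SW at lon 74°, lat 34°.
Subsquare o=14, c=2: +14·0.0833333° lon, +2·0.0416667° lat → SW at lon 75.1667°, lat 34.0833°.
Cell spans 0.0833333° lon × 0.0416667° lat.
south 34.0833, north 34.1250.

34.0833, 34.1250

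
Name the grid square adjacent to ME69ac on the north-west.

ME59xd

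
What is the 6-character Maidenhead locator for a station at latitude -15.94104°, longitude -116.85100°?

DH14nb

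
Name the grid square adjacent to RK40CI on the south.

Latitude subsquare i = 8; −1 → 7 = h.
The longitude characters are unchanged.

RK40ch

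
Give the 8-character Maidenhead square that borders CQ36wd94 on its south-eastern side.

CQ36xd03

Longitude extended square 9; +1 → 10, wraps to 0, carry into subsquare.
Longitude subsquare w = 22; +1 → 23 = x.
Latitude extended square 4; −1 → 3.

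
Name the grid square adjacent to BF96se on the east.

Longitude subsquare s = 18; +1 → 19 = t.
The latitude characters are unchanged.

BF96te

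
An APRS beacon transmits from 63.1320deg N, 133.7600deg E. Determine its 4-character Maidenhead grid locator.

Add 180° to longitude and 90° to latitude: 313.76, 153.13.
Field (20°×10°, letters A–R): lon ⌊313.76/20⌋ = 15 → P; lat ⌊153.13/10⌋ = 15 → P.
Square (2°×1°, digits 0–9): lon ⌊13.76/2⌋ = 6; lat ⌊3.13/1⌋ = 3.

PP63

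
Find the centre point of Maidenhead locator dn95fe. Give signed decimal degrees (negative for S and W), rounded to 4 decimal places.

Field D=3, N=13: +3·20° lon, +13·10° lat → SW at lon -120°, lat 40°.
Square 9, 5: +9·2° lon, +5·1° lat → SW at lon -102°, lat 45°.
Subsquare f=5, e=4: +5·0.0833333° lon, +4·0.0416667° lat → SW at lon -101.583°, lat 45.1667°.
Cell spans 0.0833333° lon × 0.0416667° lat. Centre is SW corner plus half of each.
latitude 45.1875, longitude -101.5417.

45.1875, -101.5417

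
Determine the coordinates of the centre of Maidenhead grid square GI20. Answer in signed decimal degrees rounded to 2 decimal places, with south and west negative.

Field G=6, I=8: +6·20° lon, +8·10° lat → SW at lon -60°, lat -10°.
Square 2, 0: +2·2° lon, +0·1° lat → SW at lon -56°, lat -10°.
Cell spans 2° lon × 1° lat. Centre is SW corner plus half of each.
latitude -9.50, longitude -55.00.

-9.50, -55.00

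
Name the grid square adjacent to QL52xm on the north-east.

QL62an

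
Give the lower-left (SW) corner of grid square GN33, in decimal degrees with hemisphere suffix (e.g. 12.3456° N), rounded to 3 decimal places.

Field G=6, N=13: +6·20° lon, +13·10° lat → SW at lon -60°, lat 40°.
Square 3, 3: +3·2° lon, +3·1° lat → SW at lon -54°, lat 43°.
latitude 43.000° N, longitude 54.000° W.

43.000° N, 54.000° W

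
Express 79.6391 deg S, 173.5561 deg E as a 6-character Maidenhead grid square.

Add 180° to longitude and 90° to latitude: 353.5561, 10.3609.
Field: lon ⌊353.5561/20⌋ = 17 → R; lat ⌊10.3609/10⌋ = 1 → B.
Square: lon ⌊13.5561/2⌋ = 6; lat ⌊0.3609/1⌋ = 0.
Subsquare: lon ⌊1.5561/0.0833333⌋ = 18 → s; lat ⌊0.3609/0.0416667⌋ = 8 → i.

RB60si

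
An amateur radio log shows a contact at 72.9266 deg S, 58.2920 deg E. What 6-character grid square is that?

LB97db

Add 180° to longitude and 90° to latitude: 238.2920, 17.0734.
Field: 238.2920/20 → 11 → L, 17.0734/10 → 1 → B; chars LB.
Square: 18.2920/2 → 9, 7.0734/1 → 7; chars 97.
Subsquare: 0.2920/0.0833333 → 3 → d, 0.0734/0.0416667 → 1 → b; chars db.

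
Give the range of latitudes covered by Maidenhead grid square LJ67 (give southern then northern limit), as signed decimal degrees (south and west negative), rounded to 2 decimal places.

7.00, 8.00

Field L=11, J=9: +11·20° lon, +9·10° lat → SW at lon 40°, lat 0°.
Square 6, 7: +6·2° lon, +7·1° lat → SW at lon 52°, lat 7°.
Cell spans 2° lon × 1° lat.
south 7.00, north 8.00.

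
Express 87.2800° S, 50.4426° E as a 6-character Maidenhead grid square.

Offset from 180°W / 90°S: lon 230.4426°, lat 2.7200°.
Field (20°×10°, letters A–R): 230.4426/20 → 11 → L, 2.7200/10 → 0 → A; chars LA.
Square (2°×1°, digits 0–9): 10.4426/2 → 5, 2.7200/1 → 2; chars 52.
Subsquare (5′×2.5′, letters a–x): 0.4426/0.0833333 → 5 → f, 0.7200/0.0416667 → 17 → r; chars fr.

LA52fr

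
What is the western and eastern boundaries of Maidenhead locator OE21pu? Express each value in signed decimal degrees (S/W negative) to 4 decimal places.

105.2500, 105.3333

Field O=14, E=4: +14·20° lon, +4·10° lat → SW at lon 100°, lat -50°.
Square 2, 1: +2·2° lon, +1·1° lat → SW at lon 104°, lat -49°.
Subsquare p=15, u=20: +15·0.0833333° lon, +20·0.0416667° lat → SW at lon 105.25°, lat -48.1667°.
Cell spans 0.0833333° lon × 0.0416667° lat.
west 105.2500, east 105.3333.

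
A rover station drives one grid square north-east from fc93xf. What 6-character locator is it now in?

Longitude subsquare x = 23; +1 → 24, wraps to 0 = a, carry into square.
Longitude square 9; +1 → 10, wraps to 0, carry into field.
Longitude field F = 5; +1 → 6 = G.
Latitude subsquare f = 5; +1 → 6 = g.

GC03ag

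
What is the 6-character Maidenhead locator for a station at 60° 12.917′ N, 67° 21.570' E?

MP30qf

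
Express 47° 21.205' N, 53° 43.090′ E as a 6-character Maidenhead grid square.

LN67ui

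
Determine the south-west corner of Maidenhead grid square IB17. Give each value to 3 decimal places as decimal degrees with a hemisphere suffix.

73.000° S, 18.000° W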